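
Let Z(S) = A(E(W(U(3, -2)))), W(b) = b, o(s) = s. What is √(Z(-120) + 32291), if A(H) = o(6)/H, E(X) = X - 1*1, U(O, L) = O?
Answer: √32294 ≈ 179.71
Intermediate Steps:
E(X) = -1 + X (E(X) = X - 1 = -1 + X)
A(H) = 6/H
Z(S) = 3 (Z(S) = 6/(-1 + 3) = 6/2 = 6*(½) = 3)
√(Z(-120) + 32291) = √(3 + 32291) = √32294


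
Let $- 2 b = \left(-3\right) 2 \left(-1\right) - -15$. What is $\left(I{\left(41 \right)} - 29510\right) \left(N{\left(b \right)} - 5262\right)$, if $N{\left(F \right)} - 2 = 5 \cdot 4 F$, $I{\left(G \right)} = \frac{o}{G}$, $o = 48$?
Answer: $\frac{6617945140}{41} \approx 1.6141 \cdot 10^{8}$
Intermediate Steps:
$I{\left(G \right)} = \frac{48}{G}$
$b = - \frac{21}{2}$ ($b = - \frac{\left(-3\right) 2 \left(-1\right) - -15}{2} = - \frac{\left(-6\right) \left(-1\right) + 15}{2} = - \frac{6 + 15}{2} = \left(- \frac{1}{2}\right) 21 = - \frac{21}{2} \approx -10.5$)
$N{\left(F \right)} = 2 + 20 F$ ($N{\left(F \right)} = 2 + 5 \cdot 4 F = 2 + 20 F$)
$\left(I{\left(41 \right)} - 29510\right) \left(N{\left(b \right)} - 5262\right) = \left(\frac{48}{41} - 29510\right) \left(\left(2 + 20 \left(- \frac{21}{2}\right)\right) - 5262\right) = \left(48 \cdot \frac{1}{41} - 29510\right) \left(\left(2 - 210\right) - 5262\right) = \left(\frac{48}{41} - 29510\right) \left(-208 - 5262\right) = \left(- \frac{1209862}{41}\right) \left(-5470\right) = \frac{6617945140}{41}$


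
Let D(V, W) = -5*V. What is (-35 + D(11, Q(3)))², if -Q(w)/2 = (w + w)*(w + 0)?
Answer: 8100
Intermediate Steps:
Q(w) = -4*w² (Q(w) = -2*(w + w)*(w + 0) = -2*2*w*w = -4*w²)
(-35 + D(11, Q(3)))² = (-35 - 5*11)² = (-35 - 55)² = (-90)² = 8100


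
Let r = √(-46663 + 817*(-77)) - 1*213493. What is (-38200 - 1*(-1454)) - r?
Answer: 176747 - 2*I*√27393 ≈ 1.7675e+5 - 331.02*I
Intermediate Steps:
r = -213493 + 2*I*√27393 (r = √(-46663 - 62909) - 213493 = √(-109572) - 213493 = 2*I*√27393 - 213493 = -213493 + 2*I*√27393 ≈ -2.1349e+5 + 331.02*I)
(-38200 - 1*(-1454)) - r = (-38200 - 1*(-1454)) - (-213493 + 2*I*√27393) = (-38200 + 1454) + (213493 - 2*I*√27393) = -36746 + (213493 - 2*I*√27393) = 176747 - 2*I*√27393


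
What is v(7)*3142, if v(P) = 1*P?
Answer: 21994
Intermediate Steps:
v(P) = P
v(7)*3142 = 7*3142 = 21994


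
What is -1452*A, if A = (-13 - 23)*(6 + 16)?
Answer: 1149984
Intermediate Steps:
A = -792 (A = -36*22 = -792)
-1452*A = -1452*(-792) = 1149984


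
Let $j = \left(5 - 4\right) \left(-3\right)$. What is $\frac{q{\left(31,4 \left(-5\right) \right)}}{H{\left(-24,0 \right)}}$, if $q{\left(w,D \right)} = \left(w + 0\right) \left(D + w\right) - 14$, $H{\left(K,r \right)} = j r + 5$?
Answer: $\frac{327}{5} \approx 65.4$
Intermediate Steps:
$j = -3$ ($j = 1 \left(-3\right) = -3$)
$H{\left(K,r \right)} = 5 - 3 r$ ($H{\left(K,r \right)} = - 3 r + 5 = 5 - 3 r$)
$q{\left(w,D \right)} = -14 + w \left(D + w\right)$ ($q{\left(w,D \right)} = w \left(D + w\right) - 14 = -14 + w \left(D + w\right)$)
$\frac{q{\left(31,4 \left(-5\right) \right)}}{H{\left(-24,0 \right)}} = \frac{-14 + 31^{2} + 4 \left(-5\right) 31}{5 - 0} = \frac{-14 + 961 - 620}{5 + 0} = \frac{-14 + 961 - 620}{5} = 327 \cdot \frac{1}{5} = \frac{327}{5}$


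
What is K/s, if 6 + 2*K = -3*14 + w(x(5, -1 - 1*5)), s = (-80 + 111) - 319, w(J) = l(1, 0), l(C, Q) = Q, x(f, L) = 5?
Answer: 1/12 ≈ 0.083333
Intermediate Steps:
w(J) = 0
s = -288 (s = 31 - 319 = -288)
K = -24 (K = -3 + (-3*14 + 0)/2 = -3 + (-42 + 0)/2 = -3 + (½)*(-42) = -3 - 21 = -24)
K/s = -24/(-288) = -24*(-1/288) = 1/12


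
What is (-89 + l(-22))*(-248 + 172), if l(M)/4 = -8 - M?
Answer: 2508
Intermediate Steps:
l(M) = -32 - 4*M (l(M) = 4*(-8 - M) = -32 - 4*M)
(-89 + l(-22))*(-248 + 172) = (-89 + (-32 - 4*(-22)))*(-248 + 172) = (-89 + (-32 + 88))*(-76) = (-89 + 56)*(-76) = -33*(-76) = 2508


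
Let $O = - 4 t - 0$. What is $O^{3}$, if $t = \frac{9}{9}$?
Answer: $-64$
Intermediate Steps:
$t = 1$ ($t = 9 \cdot \frac{1}{9} = 1$)
$O = -4$ ($O = \left(-4\right) 1 - 0 = -4 + 0 = -4$)
$O^{3} = \left(-4\right)^{3} = -64$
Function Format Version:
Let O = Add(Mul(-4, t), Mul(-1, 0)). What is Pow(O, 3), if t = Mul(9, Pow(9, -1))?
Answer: -64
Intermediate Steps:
t = 1 (t = Mul(9, Rational(1, 9)) = 1)
O = -4 (O = Add(Mul(-4, 1), Mul(-1, 0)) = Add(-4, 0) = -4)
Pow(O, 3) = Pow(-4, 3) = -64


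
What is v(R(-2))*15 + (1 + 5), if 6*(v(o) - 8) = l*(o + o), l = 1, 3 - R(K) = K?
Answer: 151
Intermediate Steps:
R(K) = 3 - K
v(o) = 8 + o/3 (v(o) = 8 + (1*(o + o))/6 = 8 + (1*(2*o))/6 = 8 + (2*o)/6 = 8 + o/3)
v(R(-2))*15 + (1 + 5) = (8 + (3 - 1*(-2))/3)*15 + (1 + 5) = (8 + (3 + 2)/3)*15 + 6 = (8 + (⅓)*5)*15 + 6 = (8 + 5/3)*15 + 6 = (29/3)*15 + 6 = 145 + 6 = 151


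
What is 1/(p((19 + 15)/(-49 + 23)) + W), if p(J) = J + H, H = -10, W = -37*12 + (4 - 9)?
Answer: -13/5984 ≈ -0.0021725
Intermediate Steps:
W = -449 (W = -444 - 5 = -449)
p(J) = -10 + J (p(J) = J - 10 = -10 + J)
1/(p((19 + 15)/(-49 + 23)) + W) = 1/((-10 + (19 + 15)/(-49 + 23)) - 449) = 1/((-10 + 34/(-26)) - 449) = 1/((-10 + 34*(-1/26)) - 449) = 1/((-10 - 17/13) - 449) = 1/(-147/13 - 449) = 1/(-5984/13) = -13/5984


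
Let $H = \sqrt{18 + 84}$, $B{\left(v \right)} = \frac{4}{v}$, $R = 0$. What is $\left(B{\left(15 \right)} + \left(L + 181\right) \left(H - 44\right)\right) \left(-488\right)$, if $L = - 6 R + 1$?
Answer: $\frac{58616608}{15} - 88816 \sqrt{102} \approx 3.0108 \cdot 10^{6}$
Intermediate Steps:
$H = \sqrt{102} \approx 10.1$
$L = 1$ ($L = \left(-6\right) 0 + 1 = 0 + 1 = 1$)
$\left(B{\left(15 \right)} + \left(L + 181\right) \left(H - 44\right)\right) \left(-488\right) = \left(\frac{4}{15} + \left(1 + 181\right) \left(\sqrt{102} - 44\right)\right) \left(-488\right) = \left(4 \cdot \frac{1}{15} + 182 \left(-44 + \sqrt{102}\right)\right) \left(-488\right) = \left(\frac{4}{15} - \left(8008 - 182 \sqrt{102}\right)\right) \left(-488\right) = \left(- \frac{120116}{15} + 182 \sqrt{102}\right) \left(-488\right) = \frac{58616608}{15} - 88816 \sqrt{102}$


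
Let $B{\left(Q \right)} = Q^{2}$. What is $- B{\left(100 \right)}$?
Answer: $-10000$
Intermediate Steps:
$- B{\left(100 \right)} = - 100^{2} = \left(-1\right) 10000 = -10000$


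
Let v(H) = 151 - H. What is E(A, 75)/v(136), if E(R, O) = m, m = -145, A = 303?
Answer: -29/3 ≈ -9.6667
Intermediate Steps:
E(R, O) = -145
E(A, 75)/v(136) = -145/(151 - 1*136) = -145/(151 - 136) = -145/15 = -145*1/15 = -29/3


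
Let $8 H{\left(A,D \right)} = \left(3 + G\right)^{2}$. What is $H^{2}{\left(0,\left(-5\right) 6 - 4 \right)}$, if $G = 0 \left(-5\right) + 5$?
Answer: $64$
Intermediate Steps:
$G = 5$ ($G = 0 + 5 = 5$)
$H{\left(A,D \right)} = 8$ ($H{\left(A,D \right)} = \frac{\left(3 + 5\right)^{2}}{8} = \frac{8^{2}}{8} = \frac{1}{8} \cdot 64 = 8$)
$H^{2}{\left(0,\left(-5\right) 6 - 4 \right)} = 8^{2} = 64$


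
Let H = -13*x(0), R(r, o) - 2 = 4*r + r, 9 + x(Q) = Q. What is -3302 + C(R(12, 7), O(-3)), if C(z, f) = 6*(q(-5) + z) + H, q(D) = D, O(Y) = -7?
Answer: -2843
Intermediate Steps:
x(Q) = -9 + Q
R(r, o) = 2 + 5*r (R(r, o) = 2 + (4*r + r) = 2 + 5*r)
H = 117 (H = -13*(-9 + 0) = -13*(-9) = 117)
C(z, f) = 87 + 6*z (C(z, f) = 6*(-5 + z) + 117 = (-30 + 6*z) + 117 = 87 + 6*z)
-3302 + C(R(12, 7), O(-3)) = -3302 + (87 + 6*(2 + 5*12)) = -3302 + (87 + 6*(2 + 60)) = -3302 + (87 + 6*62) = -3302 + (87 + 372) = -3302 + 459 = -2843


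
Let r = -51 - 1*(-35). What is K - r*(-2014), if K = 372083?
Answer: 339859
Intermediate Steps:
r = -16 (r = -51 + 35 = -16)
K - r*(-2014) = 372083 - (-16)*(-2014) = 372083 - 1*32224 = 372083 - 32224 = 339859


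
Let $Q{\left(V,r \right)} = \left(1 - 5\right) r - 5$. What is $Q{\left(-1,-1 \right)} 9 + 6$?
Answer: $-3$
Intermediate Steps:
$Q{\left(V,r \right)} = -5 - 4 r$ ($Q{\left(V,r \right)} = - 4 r - 5 = -5 - 4 r$)
$Q{\left(-1,-1 \right)} 9 + 6 = \left(-5 - -4\right) 9 + 6 = \left(-5 + 4\right) 9 + 6 = \left(-1\right) 9 + 6 = -9 + 6 = -3$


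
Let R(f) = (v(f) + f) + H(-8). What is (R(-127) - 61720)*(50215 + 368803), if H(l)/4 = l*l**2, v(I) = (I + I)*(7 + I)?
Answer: -14001486470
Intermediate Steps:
v(I) = 2*I*(7 + I) (v(I) = (2*I)*(7 + I) = 2*I*(7 + I))
H(l) = 4*l**3 (H(l) = 4*(l*l**2) = 4*l**3)
R(f) = -2048 + f + 2*f*(7 + f) (R(f) = (2*f*(7 + f) + f) + 4*(-8)**3 = (f + 2*f*(7 + f)) + 4*(-512) = (f + 2*f*(7 + f)) - 2048 = -2048 + f + 2*f*(7 + f))
(R(-127) - 61720)*(50215 + 368803) = ((-2048 - 127 + 2*(-127)*(7 - 127)) - 61720)*(50215 + 368803) = ((-2048 - 127 + 2*(-127)*(-120)) - 61720)*419018 = ((-2048 - 127 + 30480) - 61720)*419018 = (28305 - 61720)*419018 = -33415*419018 = -14001486470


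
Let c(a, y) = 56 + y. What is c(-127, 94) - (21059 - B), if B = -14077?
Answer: -34986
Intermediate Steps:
c(-127, 94) - (21059 - B) = (56 + 94) - (21059 - 1*(-14077)) = 150 - (21059 + 14077) = 150 - 1*35136 = 150 - 35136 = -34986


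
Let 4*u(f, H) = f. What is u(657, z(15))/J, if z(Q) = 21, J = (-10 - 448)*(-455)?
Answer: 657/833560 ≈ 0.00078819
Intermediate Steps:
J = 208390 (J = -458*(-455) = 208390)
u(f, H) = f/4
u(657, z(15))/J = ((1/4)*657)/208390 = (657/4)*(1/208390) = 657/833560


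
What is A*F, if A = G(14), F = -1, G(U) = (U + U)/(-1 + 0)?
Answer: 28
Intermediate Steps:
G(U) = -2*U (G(U) = (2*U)/(-1) = (2*U)*(-1) = -2*U)
A = -28 (A = -2*14 = -28)
A*F = -28*(-1) = 28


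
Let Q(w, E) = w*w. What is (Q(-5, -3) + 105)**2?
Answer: 16900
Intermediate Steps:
Q(w, E) = w**2
(Q(-5, -3) + 105)**2 = ((-5)**2 + 105)**2 = (25 + 105)**2 = 130**2 = 16900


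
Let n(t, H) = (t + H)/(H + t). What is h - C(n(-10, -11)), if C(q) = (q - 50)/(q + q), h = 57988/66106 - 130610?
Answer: -8632427075/66106 ≈ -1.3058e+5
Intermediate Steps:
h = -4317023336/33053 (h = 57988*(1/66106) - 130610 = 28994/33053 - 130610 = -4317023336/33053 ≈ -1.3061e+5)
n(t, H) = 1 (n(t, H) = (H + t)/(H + t) = 1)
C(q) = (-50 + q)/(2*q) (C(q) = (-50 + q)/((2*q)) = (-50 + q)*(1/(2*q)) = (-50 + q)/(2*q))
h - C(n(-10, -11)) = -4317023336/33053 - (-50 + 1)/(2*1) = -4317023336/33053 - (-49)/2 = -4317023336/33053 - 1*(-49/2) = -4317023336/33053 + 49/2 = -8632427075/66106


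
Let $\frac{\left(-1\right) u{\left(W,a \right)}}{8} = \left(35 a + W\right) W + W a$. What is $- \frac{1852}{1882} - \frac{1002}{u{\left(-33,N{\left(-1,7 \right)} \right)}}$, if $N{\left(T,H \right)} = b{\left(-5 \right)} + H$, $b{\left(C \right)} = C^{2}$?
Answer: $- \frac{45749683}{46331076} \approx -0.98745$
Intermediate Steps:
$N{\left(T,H \right)} = 25 + H$ ($N{\left(T,H \right)} = \left(-5\right)^{2} + H = 25 + H$)
$u{\left(W,a \right)} = - 8 W a - 8 W \left(W + 35 a\right)$ ($u{\left(W,a \right)} = - 8 \left(\left(35 a + W\right) W + W a\right) = - 8 \left(\left(W + 35 a\right) W + W a\right) = - 8 \left(W \left(W + 35 a\right) + W a\right) = - 8 \left(W a + W \left(W + 35 a\right)\right) = - 8 W a - 8 W \left(W + 35 a\right)$)
$- \frac{1852}{1882} - \frac{1002}{u{\left(-33,N{\left(-1,7 \right)} \right)}} = - \frac{1852}{1882} - \frac{1002}{\left(-8\right) \left(-33\right) \left(-33 + 36 \left(25 + 7\right)\right)} = \left(-1852\right) \frac{1}{1882} - \frac{1002}{\left(-8\right) \left(-33\right) \left(-33 + 36 \cdot 32\right)} = - \frac{926}{941} - \frac{1002}{\left(-8\right) \left(-33\right) \left(-33 + 1152\right)} = - \frac{926}{941} - \frac{1002}{\left(-8\right) \left(-33\right) 1119} = - \frac{926}{941} - \frac{1002}{295416} = - \frac{926}{941} - \frac{167}{49236} = - \frac{45749683}{46331076}$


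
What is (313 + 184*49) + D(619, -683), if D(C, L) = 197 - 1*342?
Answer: 9184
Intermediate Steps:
D(C, L) = -145 (D(C, L) = 197 - 342 = -145)
(313 + 184*49) + D(619, -683) = (313 + 184*49) - 145 = (313 + 9016) - 145 = 9329 - 145 = 9184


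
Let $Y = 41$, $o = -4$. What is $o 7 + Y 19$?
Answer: $751$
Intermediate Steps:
$o 7 + Y 19 = \left(-4\right) 7 + 41 \cdot 19 = -28 + 779 = 751$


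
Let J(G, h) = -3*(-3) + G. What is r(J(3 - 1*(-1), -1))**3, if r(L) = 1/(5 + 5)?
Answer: 1/1000 ≈ 0.0010000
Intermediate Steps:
J(G, h) = 9 + G
r(L) = 1/10
r(J(3 - 1*(-1), -1))**3 = (1/10)**3 = 1/1000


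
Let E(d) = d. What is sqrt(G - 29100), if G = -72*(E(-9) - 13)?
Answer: 2*I*sqrt(6879) ≈ 165.88*I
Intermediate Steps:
G = 1584 (G = -72*(-9 - 13) = -72*(-22) = 1584)
sqrt(G - 29100) = sqrt(1584 - 29100) = sqrt(-27516) = 2*I*sqrt(6879)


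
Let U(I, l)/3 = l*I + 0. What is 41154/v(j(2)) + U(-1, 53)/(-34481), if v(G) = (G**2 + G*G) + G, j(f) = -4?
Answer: 709517763/482734 ≈ 1469.8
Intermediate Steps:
U(I, l) = 3*I*l (U(I, l) = 3*(l*I + 0) = 3*(I*l + 0) = 3*(I*l) = 3*I*l)
v(G) = G + 2*G**2 (v(G) = (G**2 + G**2) + G = 2*G**2 + G = G + 2*G**2)
41154/v(j(2)) + U(-1, 53)/(-34481) = 41154/((-4*(1 + 2*(-4)))) + (3*(-1)*53)/(-34481) = 41154/((-4*(1 - 8))) - 159*(-1/34481) = 41154/((-4*(-7))) + 159/34481 = 41154/28 + 159/34481 = 41154*(1/28) + 159/34481 = 20577/14 + 159/34481 = 709517763/482734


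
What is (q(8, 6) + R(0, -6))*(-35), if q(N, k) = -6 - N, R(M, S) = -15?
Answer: 1015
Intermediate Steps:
(q(8, 6) + R(0, -6))*(-35) = ((-6 - 1*8) - 15)*(-35) = ((-6 - 8) - 15)*(-35) = (-14 - 15)*(-35) = -29*(-35) = 1015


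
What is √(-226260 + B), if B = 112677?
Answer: I*√113583 ≈ 337.02*I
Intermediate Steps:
√(-226260 + B) = √(-226260 + 112677) = √(-113583) = I*√113583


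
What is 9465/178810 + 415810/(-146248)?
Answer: -3648337439/1307530244 ≈ -2.7903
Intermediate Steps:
9465/178810 + 415810/(-146248) = 9465*(1/178810) + 415810*(-1/146248) = 1893/35762 - 207905/73124 = -3648337439/1307530244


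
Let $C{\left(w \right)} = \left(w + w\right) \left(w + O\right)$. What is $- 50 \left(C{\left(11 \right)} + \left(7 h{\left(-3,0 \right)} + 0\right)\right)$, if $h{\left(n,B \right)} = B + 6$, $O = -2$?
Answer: $-12000$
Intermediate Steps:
$h{\left(n,B \right)} = 6 + B$
$C{\left(w \right)} = 2 w \left(-2 + w\right)$ ($C{\left(w \right)} = \left(w + w\right) \left(w - 2\right) = 2 w \left(-2 + w\right)$)
$- 50 \left(C{\left(11 \right)} + \left(7 h{\left(-3,0 \right)} + 0\right)\right) = - 50 \left(2 \cdot 11 \left(-2 + 11\right) + \left(7 \left(6 + 0\right) + 0\right)\right) = - 50 \left(2 \cdot 11 \cdot 9 + \left(7 \cdot 6 + 0\right)\right) = - 50 \left(198 + \left(42 + 0\right)\right) = - 50 \left(198 + 42\right) = \left(-50\right) 240 = -12000$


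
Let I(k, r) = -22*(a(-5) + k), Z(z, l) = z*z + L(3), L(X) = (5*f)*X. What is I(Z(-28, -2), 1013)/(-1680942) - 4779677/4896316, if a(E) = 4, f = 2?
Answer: -3973122856499/4115211604836 ≈ -0.96547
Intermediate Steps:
L(X) = 10*X (L(X) = (5*2)*X = 10*X)
Z(z, l) = 30 + z² (Z(z, l) = z*z + 10*3 = z² + 30 = 30 + z²)
I(k, r) = -88 - 22*k (I(k, r) = -22*(4 + k) = -88 - 22*k)
I(Z(-28, -2), 1013)/(-1680942) - 4779677/4896316 = (-88 - 22*(30 + (-28)²))/(-1680942) - 4779677/4896316 = (-88 - 22*(30 + 784))*(-1/1680942) - 4779677*1/4896316 = (-88 - 22*814)*(-1/1680942) - 4779677/4896316 = (-88 - 17908)*(-1/1680942) - 4779677/4896316 = -17996*(-1/1680942) - 4779677/4896316 = 8998/840471 - 4779677/4896316 = -3973122856499/4115211604836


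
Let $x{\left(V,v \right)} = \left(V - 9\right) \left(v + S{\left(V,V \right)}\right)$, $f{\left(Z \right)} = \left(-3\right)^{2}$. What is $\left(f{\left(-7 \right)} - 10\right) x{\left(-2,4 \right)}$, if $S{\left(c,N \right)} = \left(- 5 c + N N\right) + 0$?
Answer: $198$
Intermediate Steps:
$f{\left(Z \right)} = 9$
$S{\left(c,N \right)} = N^{2} - 5 c$ ($S{\left(c,N \right)} = \left(- 5 c + N^{2}\right) + 0 = \left(N^{2} - 5 c\right) + 0 = N^{2} - 5 c$)
$x{\left(V,v \right)} = \left(-9 + V\right) \left(v + V^{2} - 5 V\right)$ ($x{\left(V,v \right)} = \left(V - 9\right) \left(v + \left(V^{2} - 5 V\right)\right) = \left(V - 9\right) \left(v + V^{2} - 5 V\right) = \left(-9 + V\right) \left(v + V^{2} - 5 V\right)$)
$\left(f{\left(-7 \right)} - 10\right) x{\left(-2,4 \right)} = \left(9 - 10\right) \left(\left(-2\right)^{3} - 14 \left(-2\right)^{2} - 36 + 45 \left(-2\right) - 8\right) = - (-8 - 56 - 36 - 90 - 8) = \left(-1\right) \left(-198\right) = 198$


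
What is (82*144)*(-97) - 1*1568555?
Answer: -2713931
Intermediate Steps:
(82*144)*(-97) - 1*1568555 = 11808*(-97) - 1568555 = -1145376 - 1568555 = -2713931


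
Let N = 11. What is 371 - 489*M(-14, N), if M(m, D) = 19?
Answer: -8920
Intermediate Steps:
371 - 489*M(-14, N) = 371 - 489*19 = 371 - 9291 = -8920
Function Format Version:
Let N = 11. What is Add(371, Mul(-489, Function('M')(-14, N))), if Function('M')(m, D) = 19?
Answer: -8920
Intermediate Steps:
Add(371, Mul(-489, Function('M')(-14, N))) = Add(371, Mul(-489, 19)) = Add(371, -9291) = -8920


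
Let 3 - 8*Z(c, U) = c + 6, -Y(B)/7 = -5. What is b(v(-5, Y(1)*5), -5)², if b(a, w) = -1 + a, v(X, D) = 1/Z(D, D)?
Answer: 8649/7921 ≈ 1.0919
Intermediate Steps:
Y(B) = 35 (Y(B) = -7*(-5) = 35)
Z(c, U) = -3/8 - c/8 (Z(c, U) = 3/8 - (c + 6)/8 = 3/8 - (6 + c)/8 = 3/8 + (-¾ - c/8) = -3/8 - c/8)
v(X, D) = 1/(-3/8 - D/8)
b(v(-5, Y(1)*5), -5)² = (-1 - 8/(3 + 35*5))² = (-1 - 8/(3 + 175))² = (-1 - 8/178)² = (-1 - 8*1/178)² = (-1 - 4/89)² = (-93/89)² = 8649/7921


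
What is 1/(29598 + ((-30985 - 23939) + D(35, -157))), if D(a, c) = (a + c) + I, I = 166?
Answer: -1/25282 ≈ -3.9554e-5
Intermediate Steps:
D(a, c) = 166 + a + c (D(a, c) = (a + c) + 166 = 166 + a + c)
1/(29598 + ((-30985 - 23939) + D(35, -157))) = 1/(29598 + ((-30985 - 23939) + (166 + 35 - 157))) = 1/(29598 + (-54924 + 44)) = 1/(29598 - 54880) = 1/(-25282) = -1/25282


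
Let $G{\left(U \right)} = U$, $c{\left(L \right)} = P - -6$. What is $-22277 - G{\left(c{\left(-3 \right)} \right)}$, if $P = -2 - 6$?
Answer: $-22275$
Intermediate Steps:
$P = -8$ ($P = -2 - 6 = -8$)
$c{\left(L \right)} = -2$ ($c{\left(L \right)} = -8 - -6 = -8 + 6 = -2$)
$-22277 - G{\left(c{\left(-3 \right)} \right)} = -22277 - -2 = -22277 + 2 = -22275$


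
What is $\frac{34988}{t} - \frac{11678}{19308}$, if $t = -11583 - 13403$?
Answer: $- \frac{241833703}{120607422} \approx -2.0051$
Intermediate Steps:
$t = -24986$
$\frac{34988}{t} - \frac{11678}{19308} = \frac{34988}{-24986} - \frac{11678}{19308} = 34988 \left(- \frac{1}{24986}\right) - \frac{5839}{9654} = - \frac{17494}{12493} - \frac{5839}{9654} = - \frac{241833703}{120607422}$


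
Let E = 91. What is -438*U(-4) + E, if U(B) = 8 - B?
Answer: -5165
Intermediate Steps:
-438*U(-4) + E = -438*(8 - 1*(-4)) + 91 = -438*(8 + 4) + 91 = -438*12 + 91 = -5256 + 91 = -5165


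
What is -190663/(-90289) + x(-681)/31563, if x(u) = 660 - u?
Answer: 682108202/316643523 ≈ 2.1542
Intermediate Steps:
-190663/(-90289) + x(-681)/31563 = -190663/(-90289) + (660 - 1*(-681))/31563 = -190663*(-1/90289) + (660 + 681)*(1/31563) = 190663/90289 + 1341*(1/31563) = 190663/90289 + 149/3507 = 682108202/316643523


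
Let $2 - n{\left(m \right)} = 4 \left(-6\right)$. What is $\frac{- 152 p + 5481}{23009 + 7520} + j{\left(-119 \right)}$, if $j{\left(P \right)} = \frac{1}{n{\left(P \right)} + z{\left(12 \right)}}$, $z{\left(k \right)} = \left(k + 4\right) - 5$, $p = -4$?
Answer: $\frac{255822}{1129573} \approx 0.22648$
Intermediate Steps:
$z{\left(k \right)} = -1 + k$ ($z{\left(k \right)} = \left(4 + k\right) - 5 = -1 + k$)
$n{\left(m \right)} = 26$ ($n{\left(m \right)} = 2 - 4 \left(-6\right) = 2 - -24 = 2 + 24 = 26$)
$j{\left(P \right)} = \frac{1}{37}$ ($j{\left(P \right)} = \frac{1}{26 + \left(-1 + 12\right)} = \frac{1}{26 + 11} = \frac{1}{37}$)
$\frac{- 152 p + 5481}{23009 + 7520} + j{\left(-119 \right)} = \frac{\left(-152\right) \left(-4\right) + 5481}{23009 + 7520} + \frac{1}{37} = \frac{608 + 5481}{30529} + \frac{1}{37} = 6089 \cdot \frac{1}{30529} + \frac{1}{37} = \frac{6089}{30529} + \frac{1}{37} = \frac{255822}{1129573}$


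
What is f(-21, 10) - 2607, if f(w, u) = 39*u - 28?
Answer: -2245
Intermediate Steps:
f(w, u) = -28 + 39*u
f(-21, 10) - 2607 = (-28 + 39*10) - 2607 = (-28 + 390) - 2607 = 362 - 2607 = -2245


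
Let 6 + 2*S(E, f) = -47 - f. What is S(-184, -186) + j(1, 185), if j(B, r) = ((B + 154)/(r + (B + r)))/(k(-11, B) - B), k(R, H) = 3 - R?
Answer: 641769/9646 ≈ 66.532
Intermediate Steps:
S(E, f) = -53/2 - f/2 (S(E, f) = -3 + (-47 - f)/2 = -3 + (-47/2 - f/2) = -53/2 - f/2)
j(B, r) = (154 + B)/((14 - B)*(B + 2*r)) (j(B, r) = ((B + 154)/(r + (B + r)))/((3 - 1*(-11)) - B) = ((154 + B)/(B + 2*r))/((3 + 11) - B) = ((154 + B)/(B + 2*r))/(14 - B) = (154 + B)/((14 - B)*(B + 2*r)))
S(-184, -186) + j(1, 185) = (-53/2 - ½*(-186)) + (-154 - 1*1)/(1² - 28*185 - 14*1 + 2*1*185) = (-53/2 + 93) + (-154 - 1)/(1 - 5180 - 14 + 370) = 133/2 - 155/(-4823) = 133/2 - 1/4823*(-155) = 133/2 + 155/4823 = 641769/9646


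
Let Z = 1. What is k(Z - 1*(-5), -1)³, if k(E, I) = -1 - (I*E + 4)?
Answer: 1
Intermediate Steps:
k(E, I) = -5 - E*I (k(E, I) = -1 - (E*I + 4) = -1 - (4 + E*I) = -1 + (-4 - E*I) = -5 - E*I)
k(Z - 1*(-5), -1)³ = (-5 - 1*(1 - 1*(-5))*(-1))³ = (-5 - 1*(1 + 5)*(-1))³ = (-5 - 1*6*(-1))³ = (-5 + 6)³ = 1³ = 1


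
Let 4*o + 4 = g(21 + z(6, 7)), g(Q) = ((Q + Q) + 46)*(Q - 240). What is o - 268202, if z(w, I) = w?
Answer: -273528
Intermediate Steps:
g(Q) = (-240 + Q)*(46 + 2*Q) (g(Q) = (2*Q + 46)*(-240 + Q) = (46 + 2*Q)*(-240 + Q) = (-240 + Q)*(46 + 2*Q))
o = -5326 (o = -1 + (-11040 - 434*(21 + 6) + 2*(21 + 6)²)/4 = -1 + (-11040 - 434*27 + 2*27²)/4 = -1 + (-11040 - 11718 + 2*729)/4 = -1 + (-11040 - 11718 + 1458)/4 = -1 + (¼)*(-21300) = -1 - 5325 = -5326)
o - 268202 = -5326 - 268202 = -273528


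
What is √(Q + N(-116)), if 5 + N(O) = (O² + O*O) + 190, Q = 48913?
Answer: √76010 ≈ 275.70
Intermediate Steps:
N(O) = 185 + 2*O² (N(O) = -5 + ((O² + O*O) + 190) = -5 + ((O² + O²) + 190) = -5 + (2*O² + 190) = -5 + (190 + 2*O²) = 185 + 2*O²)
√(Q + N(-116)) = √(48913 + (185 + 2*(-116)²)) = √(48913 + (185 + 2*13456)) = √(48913 + (185 + 26912)) = √(48913 + 27097) = √76010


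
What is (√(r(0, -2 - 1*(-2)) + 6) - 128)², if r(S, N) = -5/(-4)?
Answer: (256 - √29)²/4 ≈ 15702.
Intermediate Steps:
r(S, N) = 5/4 (r(S, N) = -5*(-¼) = 5/4)
(√(r(0, -2 - 1*(-2)) + 6) - 128)² = (√(5/4 + 6) - 128)² = (√(29/4) - 128)² = (√29/2 - 128)² = (-128 + √29/2)²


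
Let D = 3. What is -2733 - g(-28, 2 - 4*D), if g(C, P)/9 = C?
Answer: -2481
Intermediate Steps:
g(C, P) = 9*C
-2733 - g(-28, 2 - 4*D) = -2733 - 9*(-28) = -2733 - 1*(-252) = -2733 + 252 = -2481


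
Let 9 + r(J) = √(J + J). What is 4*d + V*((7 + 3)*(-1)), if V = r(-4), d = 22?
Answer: 178 - 20*I*√2 ≈ 178.0 - 28.284*I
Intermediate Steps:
r(J) = -9 + √2*√J (r(J) = -9 + √(J + J) = -9 + √(2*J) = -9 + √2*√J)
V = -9 + 2*I*√2 (V = -9 + √2*√(-4) = -9 + √2*(2*I) = -9 + 2*I*√2 ≈ -9.0 + 2.8284*I)
4*d + V*((7 + 3)*(-1)) = 4*22 + (-9 + 2*I*√2)*((7 + 3)*(-1)) = 88 + (-9 + 2*I*√2)*(10*(-1)) = 88 + (-9 + 2*I*√2)*(-10) = 88 + (90 - 20*I*√2) = 178 - 20*I*√2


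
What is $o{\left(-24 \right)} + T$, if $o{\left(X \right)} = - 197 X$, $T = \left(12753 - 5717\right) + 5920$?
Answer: $17684$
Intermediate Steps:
$T = 12956$ ($T = 7036 + 5920 = 12956$)
$o{\left(-24 \right)} + T = \left(-197\right) \left(-24\right) + 12956 = 4728 + 12956 = 17684$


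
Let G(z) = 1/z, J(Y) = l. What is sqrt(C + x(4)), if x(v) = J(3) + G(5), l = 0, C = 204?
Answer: sqrt(5105)/5 ≈ 14.290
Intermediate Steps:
J(Y) = 0
G(z) = 1/z
x(v) = 1/5 (x(v) = 0 + 1/5 = 1/5)
sqrt(C + x(4)) = sqrt(204 + 1/5) = sqrt(1021/5) = sqrt(5105)/5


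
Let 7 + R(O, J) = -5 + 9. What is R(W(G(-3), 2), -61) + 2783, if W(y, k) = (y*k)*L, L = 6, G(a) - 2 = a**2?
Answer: 2780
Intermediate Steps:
G(a) = 2 + a**2
W(y, k) = 6*k*y (W(y, k) = (y*k)*6 = (k*y)*6 = 6*k*y)
R(O, J) = -3 (R(O, J) = -7 + (-5 + 9) = -7 + 4 = -3)
R(W(G(-3), 2), -61) + 2783 = -3 + 2783 = 2780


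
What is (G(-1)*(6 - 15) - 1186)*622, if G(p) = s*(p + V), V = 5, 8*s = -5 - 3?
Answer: -715300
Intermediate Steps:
s = -1 (s = (-5 - 3)/8 = (⅛)*(-8) = -1)
G(p) = -5 - p (G(p) = -(p + 5) = -(5 + p) = -5 - p)
(G(-1)*(6 - 15) - 1186)*622 = ((-5 - 1*(-1))*(6 - 15) - 1186)*622 = ((-5 + 1)*(-9) - 1186)*622 = (-4*(-9) - 1186)*622 = (36 - 1186)*622 = -1150*622 = -715300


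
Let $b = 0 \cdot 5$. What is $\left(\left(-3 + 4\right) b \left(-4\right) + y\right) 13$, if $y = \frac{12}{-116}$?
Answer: $- \frac{39}{29} \approx -1.3448$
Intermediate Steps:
$b = 0$
$y = - \frac{3}{29}$ ($y = 12 \left(- \frac{1}{116}\right) = - \frac{3}{29} \approx -0.10345$)
$\left(\left(-3 + 4\right) b \left(-4\right) + y\right) 13 = \left(\left(-3 + 4\right) 0 \left(-4\right) - \frac{3}{29}\right) 13 = \left(1 \cdot 0 \left(-4\right) - \frac{3}{29}\right) 13 = \left(0 \left(-4\right) - \frac{3}{29}\right) 13 = \left(0 - \frac{3}{29}\right) 13 = \left(- \frac{3}{29}\right) 13 = - \frac{39}{29}$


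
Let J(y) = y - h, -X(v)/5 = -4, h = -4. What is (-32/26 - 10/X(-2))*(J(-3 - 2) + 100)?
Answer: -4455/26 ≈ -171.35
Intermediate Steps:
X(v) = 20 (X(v) = -5*(-4) = 20)
J(y) = 4 + y (J(y) = y - 1*(-4) = y + 4 = 4 + y)
(-32/26 - 10/X(-2))*(J(-3 - 2) + 100) = (-32/26 - 10/20)*((4 + (-3 - 2)) + 100) = (-32*1/26 - 10*1/20)*((4 - 5) + 100) = (-16/13 - ½)*(-1 + 100) = -45/26*99 = -4455/26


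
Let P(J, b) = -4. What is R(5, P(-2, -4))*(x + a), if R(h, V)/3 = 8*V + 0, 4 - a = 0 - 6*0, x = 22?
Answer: -2496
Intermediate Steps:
a = 4 (a = 4 - (0 - 6*0) = 4 - (0 + 0) = 4 - 1*0 = 4 + 0 = 4)
R(h, V) = 24*V (R(h, V) = 3*(8*V + 0) = 3*(8*V) = 24*V)
R(5, P(-2, -4))*(x + a) = (24*(-4))*(22 + 4) = -96*26 = -2496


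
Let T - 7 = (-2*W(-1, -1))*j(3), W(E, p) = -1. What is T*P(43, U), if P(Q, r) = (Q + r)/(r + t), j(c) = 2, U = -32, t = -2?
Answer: -121/34 ≈ -3.5588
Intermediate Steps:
P(Q, r) = (Q + r)/(-2 + r) (P(Q, r) = (Q + r)/(r - 2) = (Q + r)/(-2 + r))
T = 11 (T = 7 - 2*(-1)*2 = 7 + 2*2 = 7 + 4 = 11)
T*P(43, U) = 11*((43 - 32)/(-2 - 32)) = 11*(11/(-34)) = 11*(-1/34*11) = 11*(-11/34) = -121/34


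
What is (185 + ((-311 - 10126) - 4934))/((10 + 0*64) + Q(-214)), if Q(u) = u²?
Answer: -7593/22903 ≈ -0.33153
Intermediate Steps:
(185 + ((-311 - 10126) - 4934))/((10 + 0*64) + Q(-214)) = (185 + ((-311 - 10126) - 4934))/((10 + 0*64) + (-214)²) = (185 + (-10437 - 4934))/((10 + 0) + 45796) = (185 - 15371)/(10 + 45796) = -15186/45806 = -15186*1/45806 = -7593/22903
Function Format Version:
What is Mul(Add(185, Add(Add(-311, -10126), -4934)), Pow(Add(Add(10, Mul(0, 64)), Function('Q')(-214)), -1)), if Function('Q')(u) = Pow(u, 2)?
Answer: Rational(-7593, 22903) ≈ -0.33153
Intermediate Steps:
Mul(Add(185, Add(Add(-311, -10126), -4934)), Pow(Add(Add(10, Mul(0, 64)), Function('Q')(-214)), -1)) = Mul(Add(185, Add(Add(-311, -10126), -4934)), Pow(Add(Add(10, Mul(0, 64)), Pow(-214, 2)), -1)) = Mul(Add(185, Add(-10437, -4934)), Pow(Add(Add(10, 0), 45796), -1)) = Mul(Add(185, -15371), Pow(Add(10, 45796), -1)) = Mul(-15186, Pow(45806, -1)) = Mul(-15186, Rational(1, 45806)) = Rational(-7593, 22903)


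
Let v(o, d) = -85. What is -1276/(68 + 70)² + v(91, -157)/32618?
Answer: -10809827/155294298 ≈ -0.069609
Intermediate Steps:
-1276/(68 + 70)² + v(91, -157)/32618 = -1276/(68 + 70)² - 85/32618 = -1276/(138²) - 85*1/32618 = -1276/19044 - 85/32618 = -1276*1/19044 - 85/32618 = -319/4761 - 85/32618 = -10809827/155294298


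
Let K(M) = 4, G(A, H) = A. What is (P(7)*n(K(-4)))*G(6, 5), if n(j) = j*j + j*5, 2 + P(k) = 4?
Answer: 432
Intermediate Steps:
P(k) = 2 (P(k) = -2 + 4 = 2)
n(j) = j² + 5*j
(P(7)*n(K(-4)))*G(6, 5) = (2*(4*(5 + 4)))*6 = (2*(4*9))*6 = (2*36)*6 = 72*6 = 432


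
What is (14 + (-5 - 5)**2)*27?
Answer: 3078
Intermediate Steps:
(14 + (-5 - 5)**2)*27 = (14 + (-10)**2)*27 = (14 + 100)*27 = 114*27 = 3078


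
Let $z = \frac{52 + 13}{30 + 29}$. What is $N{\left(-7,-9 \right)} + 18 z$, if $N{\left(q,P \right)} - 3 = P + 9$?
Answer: $\frac{1347}{59} \approx 22.831$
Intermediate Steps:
$N{\left(q,P \right)} = 12 + P$ ($N{\left(q,P \right)} = 3 + \left(P + 9\right) = 3 + \left(9 + P\right) = 12 + P$)
$z = \frac{65}{59} \approx 1.1017$
$N{\left(-7,-9 \right)} + 18 z = \left(12 - 9\right) + 18 \cdot \frac{65}{59} = 3 + \frac{1170}{59} = \frac{1347}{59}$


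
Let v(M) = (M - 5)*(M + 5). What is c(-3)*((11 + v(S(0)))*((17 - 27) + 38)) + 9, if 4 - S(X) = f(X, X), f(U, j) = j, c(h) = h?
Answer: -159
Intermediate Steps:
S(X) = 4 - X
v(M) = (-5 + M)*(5 + M)
c(-3)*((11 + v(S(0)))*((17 - 27) + 38)) + 9 = -3*(11 + (-25 + (4 - 1*0)**2))*((17 - 27) + 38) + 9 = -3*(11 + (-25 + (4 + 0)**2))*(-10 + 38) + 9 = -3*(11 + (-25 + 4**2))*28 + 9 = -3*(11 + (-25 + 16))*28 + 9 = -3*(11 - 9)*28 + 9 = -6*28 + 9 = -3*56 + 9 = -168 + 9 = -159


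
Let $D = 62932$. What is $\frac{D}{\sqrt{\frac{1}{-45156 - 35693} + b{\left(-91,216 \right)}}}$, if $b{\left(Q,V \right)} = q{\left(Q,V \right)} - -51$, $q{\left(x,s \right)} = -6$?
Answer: $\frac{31466 \sqrt{73536288799}}{909551} \approx 9381.3$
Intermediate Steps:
$b{\left(Q,V \right)} = 45$ ($b{\left(Q,V \right)} = -6 - -51 = -6 + 51 = 45$)
$\frac{D}{\sqrt{\frac{1}{-45156 - 35693} + b{\left(-91,216 \right)}}} = \frac{62932}{\sqrt{\frac{1}{-45156 - 35693} + 45}} = \frac{62932}{\sqrt{\frac{1}{-80849} + 45}} = \frac{62932}{\sqrt{- \frac{1}{80849} + 45}} = \frac{62932}{\sqrt{\frac{3638204}{80849}}} = \frac{62932}{\frac{2}{80849} \sqrt{73536288799}} = 62932 \frac{\sqrt{73536288799}}{1819102} = \frac{31466 \sqrt{73536288799}}{909551}$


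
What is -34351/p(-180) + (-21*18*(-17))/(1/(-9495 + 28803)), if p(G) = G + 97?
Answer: 10298110615/83 ≈ 1.2407e+8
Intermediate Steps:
p(G) = 97 + G
-34351/p(-180) + (-21*18*(-17))/(1/(-9495 + 28803)) = -34351/(97 - 180) + (-21*18*(-17))/(1/(-9495 + 28803)) = -34351/(-83) + (-378*(-17))/(1/19308) = -34351*(-1/83) + 6426/(1/19308) = 34351/83 + 6426*19308 = 34351/83 + 124073208 = 10298110615/83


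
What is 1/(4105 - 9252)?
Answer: -1/5147 ≈ -0.00019429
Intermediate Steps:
1/(4105 - 9252) = 1/(-5147) = -1/5147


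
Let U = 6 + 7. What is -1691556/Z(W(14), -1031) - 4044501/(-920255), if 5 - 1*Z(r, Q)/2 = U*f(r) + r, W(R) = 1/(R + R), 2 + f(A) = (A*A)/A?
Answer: -1556416152219/56135555 ≈ -27726.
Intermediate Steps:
f(A) = -2 + A (f(A) = -2 + (A*A)/A = -2 + A²/A = -2 + A)
W(R) = 1/(2*R)
U = 13
Z(r, Q) = 62 - 28*r (Z(r, Q) = 10 - 2*(13*(-2 + r) + r) = 10 - 2*((-26 + 13*r) + r) = 10 - 2*(-26 + 14*r) = 10 + (52 - 28*r) = 62 - 28*r)
-1691556/Z(W(14), -1031) - 4044501/(-920255) = -1691556/(62 - 14/14) - 4044501/(-920255) = -1691556/(62 - 14/14) - 4044501*(-1/920255) = -1691556/(62 - 28*1/28) + 4044501/920255 = -1691556/(62 - 1) + 4044501/920255 = -1691556/61 + 4044501/920255 = -1556416152219/56135555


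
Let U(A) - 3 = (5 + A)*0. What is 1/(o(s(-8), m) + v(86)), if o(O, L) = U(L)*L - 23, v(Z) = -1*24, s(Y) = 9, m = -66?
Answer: -1/245 ≈ -0.0040816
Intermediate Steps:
U(A) = 3 (U(A) = 3 + (5 + A)*0 = 3 + 0 = 3)
v(Z) = -24
o(O, L) = -23 + 3*L (o(O, L) = 3*L - 23 = -23 + 3*L)
1/(o(s(-8), m) + v(86)) = 1/((-23 + 3*(-66)) - 24) = 1/((-23 - 198) - 24) = 1/(-221 - 24) = 1/(-245) = -1/245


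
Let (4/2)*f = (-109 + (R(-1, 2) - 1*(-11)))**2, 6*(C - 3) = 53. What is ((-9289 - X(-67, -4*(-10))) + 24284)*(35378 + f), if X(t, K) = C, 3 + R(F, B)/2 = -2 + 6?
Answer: 1797350707/3 ≈ 5.9912e+8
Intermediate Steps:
R(F, B) = 2 (R(F, B) = -6 + 2*(-2 + 6) = -6 + 2*4 = -6 + 8 = 2)
C = 71/6 (C = 3 + (1/6)*53 = 3 + 53/6 = 71/6 ≈ 11.833)
X(t, K) = 71/6
f = 4608 (f = (-109 + (2 - 1*(-11)))**2/2 = (-109 + (2 + 11))**2/2 = (-109 + 13)**2/2 = (1/2)*(-96)**2 = (1/2)*9216 = 4608)
((-9289 - X(-67, -4*(-10))) + 24284)*(35378 + f) = ((-9289 - 1*71/6) + 24284)*(35378 + 4608) = ((-9289 - 71/6) + 24284)*39986 = (-55805/6 + 24284)*39986 = (89899/6)*39986 = 1797350707/3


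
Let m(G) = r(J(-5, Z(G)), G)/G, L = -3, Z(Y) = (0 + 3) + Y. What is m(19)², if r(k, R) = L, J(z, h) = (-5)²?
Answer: 9/361 ≈ 0.024931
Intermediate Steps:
Z(Y) = 3 + Y
J(z, h) = 25
r(k, R) = -3
m(G) = -3/G
m(19)² = (-3/19)² = 9/361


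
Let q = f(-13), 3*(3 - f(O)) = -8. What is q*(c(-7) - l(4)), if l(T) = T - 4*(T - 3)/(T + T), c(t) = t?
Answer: -119/2 ≈ -59.500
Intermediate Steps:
f(O) = 17/3 (f(O) = 3 - 1/3*(-8) = 3 + 8/3 = 17/3)
l(T) = T - 2*(-3 + T)/T (l(T) = T - 4*(-3 + T)/(2*T) = T - 4*(-3 + T)*1/(2*T) = T - 2*(-3 + T)/T)
q = 17/3 ≈ 5.6667
q*(c(-7) - l(4)) = 17*(-7 - (-2 + 4 + 6/4))/3 = 17*(-7 - (-2 + 4 + 6*(1/4)))/3 = 17*(-7 - (-2 + 4 + 3/2))/3 = 17*(-7 - 1*7/2)/3 = 17*(-7 - 7/2)/3 = (17/3)*(-21/2) = -119/2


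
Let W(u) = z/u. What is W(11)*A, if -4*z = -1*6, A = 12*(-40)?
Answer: -720/11 ≈ -65.455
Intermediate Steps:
A = -480
z = 3/2 (z = -(-1)*6/4 = -¼*(-6) = 3/2 ≈ 1.5000)
W(u) = 3/(2*u)
W(11)*A = ((3/2)/11)*(-480) = ((3/2)*(1/11))*(-480) = (3/22)*(-480) = -720/11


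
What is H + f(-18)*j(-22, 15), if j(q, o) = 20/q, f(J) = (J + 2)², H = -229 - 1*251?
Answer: -7840/11 ≈ -712.73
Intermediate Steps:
H = -480 (H = -229 - 251 = -480)
f(J) = (2 + J)²
H + f(-18)*j(-22, 15) = -480 + (2 - 18)²*(20/(-22)) = -480 + (-16)²*(20*(-1/22)) = -480 + 256*(-10/11) = -480 - 2560/11 = -7840/11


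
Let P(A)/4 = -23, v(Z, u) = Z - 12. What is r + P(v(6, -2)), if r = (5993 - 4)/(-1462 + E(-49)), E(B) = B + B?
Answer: -149509/1560 ≈ -95.839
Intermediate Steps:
E(B) = 2*B
v(Z, u) = -12 + Z
r = -5989/1560 (r = (5993 - 4)/(-1462 + 2*(-49)) = 5989/(-1462 - 98) = 5989/(-1560) = 5989*(-1/1560) = -5989/1560 ≈ -3.8391)
P(A) = -92 (P(A) = 4*(-23) = -92)
r + P(v(6, -2)) = -5989/1560 - 92 = -149509/1560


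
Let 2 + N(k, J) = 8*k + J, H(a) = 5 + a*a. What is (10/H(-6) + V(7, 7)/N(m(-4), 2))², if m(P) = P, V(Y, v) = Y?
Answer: 1089/1721344 ≈ 0.00063265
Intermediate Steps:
H(a) = 5 + a²
N(k, J) = -2 + J + 8*k (N(k, J) = -2 + (8*k + J) = -2 + (J + 8*k) = -2 + J + 8*k)
(10/H(-6) + V(7, 7)/N(m(-4), 2))² = (10/(5 + (-6)²) + 7/(-2 + 2 + 8*(-4)))² = (10/(5 + 36) + 7/(-2 + 2 - 32))² = (10/41 + 7/(-32))² = (10*(1/41) + 7*(-1/32))² = (10/41 - 7/32)² = (33/1312)² = 1089/1721344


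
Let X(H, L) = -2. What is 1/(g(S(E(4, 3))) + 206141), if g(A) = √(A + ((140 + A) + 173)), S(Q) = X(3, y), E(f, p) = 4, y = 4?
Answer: 206141/42494111572 - √309/42494111572 ≈ 4.8506e-6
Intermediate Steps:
S(Q) = -2
g(A) = √(313 + 2*A) (g(A) = √(A + (313 + A)) = √(313 + 2*A))
1/(g(S(E(4, 3))) + 206141) = 1/(√(313 + 2*(-2)) + 206141) = 1/(√(313 - 4) + 206141) = 1/(√309 + 206141) = 1/(206141 + √309)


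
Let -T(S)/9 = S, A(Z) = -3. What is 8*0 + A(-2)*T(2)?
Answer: 54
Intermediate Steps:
T(S) = -9*S
8*0 + A(-2)*T(2) = 8*0 - (-27)*2 = 0 - 3*(-18) = 0 + 54 = 54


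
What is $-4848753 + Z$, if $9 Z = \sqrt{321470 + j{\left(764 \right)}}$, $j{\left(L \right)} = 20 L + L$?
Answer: $-4848753 + \frac{\sqrt{337514}}{9} \approx -4.8487 \cdot 10^{6}$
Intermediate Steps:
$j{\left(L \right)} = 21 L$
$Z = \frac{\sqrt{337514}}{9}$ ($Z = \frac{\sqrt{321470 + 21 \cdot 764}}{9} = \frac{\sqrt{321470 + 16044}}{9} = \frac{\sqrt{337514}}{9} \approx 64.551$)
$-4848753 + Z = -4848753 + \frac{\sqrt{337514}}{9}$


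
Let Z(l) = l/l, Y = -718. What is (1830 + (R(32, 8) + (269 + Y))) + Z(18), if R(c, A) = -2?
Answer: 1380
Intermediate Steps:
Z(l) = 1
(1830 + (R(32, 8) + (269 + Y))) + Z(18) = (1830 + (-2 + (269 - 718))) + 1 = (1830 + (-2 - 449)) + 1 = (1830 - 451) + 1 = 1379 + 1 = 1380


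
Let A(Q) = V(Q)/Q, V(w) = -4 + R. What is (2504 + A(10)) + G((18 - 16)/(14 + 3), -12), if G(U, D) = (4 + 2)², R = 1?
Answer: 25397/10 ≈ 2539.7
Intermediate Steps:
G(U, D) = 36 (G(U, D) = 6² = 36)
V(w) = -3 (V(w) = -4 + 1 = -3)
A(Q) = -3/Q
(2504 + A(10)) + G((18 - 16)/(14 + 3), -12) = (2504 - 3/10) + 36 = 25037/10 + 36 = 25397/10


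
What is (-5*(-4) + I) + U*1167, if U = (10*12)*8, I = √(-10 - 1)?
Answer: 1120340 + I*√11 ≈ 1.1203e+6 + 3.3166*I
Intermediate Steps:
I = I*√11 (I = √(-11) = I*√11 ≈ 3.3166*I)
U = 960 (U = 120*8 = 960)
(-5*(-4) + I) + U*1167 = (-5*(-4) + I*√11) + 960*1167 = (20 + I*√11) + 1120320 = 1120340 + I*√11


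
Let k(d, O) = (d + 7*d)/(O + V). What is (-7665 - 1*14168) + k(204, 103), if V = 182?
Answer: -2073591/95 ≈ -21827.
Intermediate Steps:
k(d, O) = 8*d/(182 + O) (k(d, O) = (d + 7*d)/(O + 182) = (8*d)/(182 + O) = 8*d/(182 + O))
(-7665 - 1*14168) + k(204, 103) = (-7665 - 1*14168) + 8*204/(182 + 103) = (-7665 - 14168) + 8*204/285 = -21833 + 8*204*(1/285) = -21833 + 544/95 = -2073591/95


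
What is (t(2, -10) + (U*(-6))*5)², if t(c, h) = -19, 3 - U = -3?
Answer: 39601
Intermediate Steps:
U = 6 (U = 3 - 1*(-3) = 3 + 3 = 6)
(t(2, -10) + (U*(-6))*5)² = (-19 + (6*(-6))*5)² = (-19 - 36*5)² = (-19 - 180)² = (-199)² = 39601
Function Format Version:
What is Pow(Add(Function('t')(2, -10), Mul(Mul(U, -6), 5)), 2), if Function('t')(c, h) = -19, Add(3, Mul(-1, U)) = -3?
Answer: 39601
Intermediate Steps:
U = 6 (U = Add(3, Mul(-1, -3)) = Add(3, 3) = 6)
Pow(Add(Function('t')(2, -10), Mul(Mul(U, -6), 5)), 2) = Pow(Add(-19, Mul(Mul(6, -6), 5)), 2) = Pow(Add(-19, Mul(-36, 5)), 2) = Pow(Add(-19, -180), 2) = Pow(-199, 2) = 39601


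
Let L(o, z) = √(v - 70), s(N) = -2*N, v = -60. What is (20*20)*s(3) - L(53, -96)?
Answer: -2400 - I*√130 ≈ -2400.0 - 11.402*I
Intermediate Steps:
L(o, z) = I*√130 (L(o, z) = √(-60 - 70) = √(-130) = I*√130)
(20*20)*s(3) - L(53, -96) = (20*20)*(-2*3) - I*√130 = 400*(-6) - I*√130 = -2400 - I*√130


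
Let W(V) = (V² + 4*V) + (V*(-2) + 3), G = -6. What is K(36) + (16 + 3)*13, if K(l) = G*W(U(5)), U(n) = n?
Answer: 19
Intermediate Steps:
W(V) = 3 + V² + 2*V (W(V) = (V² + 4*V) + (-2*V + 3) = (V² + 4*V) + (3 - 2*V) = 3 + V² + 2*V)
K(l) = -228 (K(l) = -6*(3 + 5² + 2*5) = -6*(3 + 25 + 10) = -6*38 = -228)
K(36) + (16 + 3)*13 = -228 + (16 + 3)*13 = -228 + 19*13 = -228 + 247 = 19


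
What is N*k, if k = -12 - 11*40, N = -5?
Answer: 2260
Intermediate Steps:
k = -452 (k = -12 - 440 = -452)
N*k = -5*(-452) = 2260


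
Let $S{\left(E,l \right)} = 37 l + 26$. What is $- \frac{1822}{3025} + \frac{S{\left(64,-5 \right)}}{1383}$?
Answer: $- \frac{1000267}{1394525} \approx -0.71728$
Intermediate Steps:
$S{\left(E,l \right)} = 26 + 37 l$
$- \frac{1822}{3025} + \frac{S{\left(64,-5 \right)}}{1383} = - \frac{1822}{3025} + \frac{26 + 37 \left(-5\right)}{1383} = \left(-1822\right) \frac{1}{3025} + \left(26 - 185\right) \frac{1}{1383} = - \frac{1822}{3025} - \frac{53}{461} = - \frac{1000267}{1394525}$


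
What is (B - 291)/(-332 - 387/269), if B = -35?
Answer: 87694/89695 ≈ 0.97769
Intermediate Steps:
(B - 291)/(-332 - 387/269) = (-35 - 291)/(-332 - 387/269) = -326/(-332 - 387*1/269) = -326/(-332 - 387/269) = -326/(-89695/269) = -326*(-269/89695) = 87694/89695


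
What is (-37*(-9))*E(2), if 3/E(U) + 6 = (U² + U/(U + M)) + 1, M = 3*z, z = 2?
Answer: -1332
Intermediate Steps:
M = 6 (M = 3*2 = 6)
E(U) = 3/(-5 + U² + U/(6 + U)) (E(U) = 3/(-6 + ((U² + U/(U + 6)) + 1)) = 3/(-6 + ((U² + U/(6 + U)) + 1)) = 3/(-6 + (1 + U² + U/(6 + U))) = 3/(-5 + U² + U/(6 + U)))
(-37*(-9))*E(2) = (-37*(-9))*(3*(6 + 2)/(-30 + 2³ - 4*2 + 6*2²)) = 333*(3*8/(-30 + 8 - 8 + 6*4)) = 333*(3*8/(-30 + 8 - 8 + 24)) = 333*(3*8/(-6)) = 333*(3*(-⅙)*8) = 333*(-4) = -1332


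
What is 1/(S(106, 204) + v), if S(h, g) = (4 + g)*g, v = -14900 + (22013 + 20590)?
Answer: 1/70135 ≈ 1.4258e-5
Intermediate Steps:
v = 27703 (v = -14900 + 42603 = 27703)
S(h, g) = g*(4 + g)
1/(S(106, 204) + v) = 1/(204*(4 + 204) + 27703) = 1/(204*208 + 27703) = 1/(42432 + 27703) = 1/70135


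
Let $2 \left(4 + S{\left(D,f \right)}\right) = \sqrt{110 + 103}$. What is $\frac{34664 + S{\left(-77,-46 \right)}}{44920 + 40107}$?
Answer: $\frac{34660}{85027} + \frac{\sqrt{213}}{170054} \approx 0.40772$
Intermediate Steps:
$S{\left(D,f \right)} = -4 + \frac{\sqrt{213}}{2}$ ($S{\left(D,f \right)} = -4 + \frac{\sqrt{110 + 103}}{2} = -4 + \frac{\sqrt{213}}{2}$)
$\frac{34664 + S{\left(-77,-46 \right)}}{44920 + 40107} = \frac{34664 - \left(4 - \frac{\sqrt{213}}{2}\right)}{44920 + 40107} = \frac{34660 + \frac{\sqrt{213}}{2}}{85027} = \left(34660 + \frac{\sqrt{213}}{2}\right) \frac{1}{85027} = \frac{34660}{85027} + \frac{\sqrt{213}}{170054}$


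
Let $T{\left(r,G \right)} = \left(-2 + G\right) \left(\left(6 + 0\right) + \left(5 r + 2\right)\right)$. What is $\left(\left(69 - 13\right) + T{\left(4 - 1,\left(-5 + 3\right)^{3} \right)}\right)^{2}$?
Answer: $30276$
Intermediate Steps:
$T{\left(r,G \right)} = \left(-2 + G\right) \left(8 + 5 r\right)$ ($T{\left(r,G \right)} = \left(-2 + G\right) \left(6 + \left(2 + 5 r\right)\right) = \left(-2 + G\right) \left(8 + 5 r\right)$)
$\left(\left(69 - 13\right) + T{\left(4 - 1,\left(-5 + 3\right)^{3} \right)}\right)^{2} = \left(\left(69 - 13\right) + \left(-16 - 10 \left(4 - 1\right) + 8 \left(-5 + 3\right)^{3} + 5 \left(-5 + 3\right)^{3} \left(4 - 1\right)\right)\right)^{2} = \left(56 + \left(-16 - 30 + 8 \left(-2\right)^{3} + 5 \left(-2\right)^{3} \cdot 3\right)\right)^{2} = \left(56 + \left(-16 - 30 + 8 \left(-8\right) + 5 \left(-8\right) 3\right)\right)^{2} = \left(56 - 230\right)^{2} = \left(-174\right)^{2} = 30276$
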